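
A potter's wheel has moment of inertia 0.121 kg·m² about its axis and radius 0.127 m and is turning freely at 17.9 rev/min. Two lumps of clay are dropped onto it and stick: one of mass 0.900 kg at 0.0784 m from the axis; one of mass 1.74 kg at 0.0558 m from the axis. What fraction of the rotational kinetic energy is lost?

The added mass arrives with no angular momentum about the axis, and any external torque about the axis is negligible, so the system's angular momentum is conserved.
Added inertia Σmr² = (0.900)(0.0784)² + (1.74)(0.0558)² = 0.01095 kg·m²; I_f = 0.1210 + 0.01095 = 0.1319 kg·m².
ω_f = I_p ω_i / I_f = (0.1210)(17.9) / 0.1319 = 16.41 rpm.
KE_i = ½(0.1210)(1.874 rad/s)² = 0.2126 J; KE_f = ½(0.1319)(1.719)² = 0.1949 J.
Fraction lost = 0.08298.

fraction ≈ 0.0830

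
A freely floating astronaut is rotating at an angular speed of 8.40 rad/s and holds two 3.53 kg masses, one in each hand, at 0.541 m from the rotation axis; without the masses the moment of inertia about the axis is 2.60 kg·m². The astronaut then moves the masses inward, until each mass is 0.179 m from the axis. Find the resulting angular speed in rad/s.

ω₂ ≈ 13.9 rad/s

Angular momentum about the spin axis is conserved since the torque about it is zero.
I₁ = 2.60 + 2(3.53)(0.541)² = 4.666 kg·m²; I₂ = 2.60 + 2(3.53)(0.179)² = 2.826 kg·m².
ω₂ = I₁ω₁ / I₂ = (4.666)(8.40 rad/s) / (2.826) = 13.87 rad/s.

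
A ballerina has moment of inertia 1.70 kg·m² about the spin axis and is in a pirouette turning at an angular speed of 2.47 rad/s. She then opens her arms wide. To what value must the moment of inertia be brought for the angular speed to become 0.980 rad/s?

I₂ ≈ 4.28 kg·m²

With no external torque about the axis, L is conserved: I₁ω₁ = I₂ω₂.
I₂ = I₁ω₁ / ω₂ = (1.70)(2.47) / (0.980) = 4.285 kg·m².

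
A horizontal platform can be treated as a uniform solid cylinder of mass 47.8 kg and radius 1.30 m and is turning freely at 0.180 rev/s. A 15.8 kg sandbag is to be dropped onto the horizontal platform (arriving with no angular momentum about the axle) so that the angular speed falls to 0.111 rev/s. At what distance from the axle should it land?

No external torque acts about the axle; L_before = L_after.
I_p = ½(47.8)(1.30)² = 40.39 kg·m².
I_p ω_i = (I_p + m r²) ω_f ⇒ m r² = I_p(ω_i/ω_f − 1) = 40.39(0.180/0.111 − 1) = 25.11 kg·m².
r = √(25.11/15.8) = 1.261 m.

r ≈ 1.26 m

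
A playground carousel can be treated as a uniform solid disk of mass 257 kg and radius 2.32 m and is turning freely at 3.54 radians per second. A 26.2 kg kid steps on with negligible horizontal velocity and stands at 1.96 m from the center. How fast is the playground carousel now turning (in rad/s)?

ω_f ≈ 3.09 rad/s

The added mass arrives with no angular momentum about the center, and any external torque about the center is negligible, so the system's angular momentum is conserved.
I_p = ½(257)(2.32)² = 691.6 kg·m².
Added inertia Σmr² = (26.2)(1.96)² = 100.6 kg·m²; I_f = 691.6 + 100.6 = 792.3 kg·m².
ω_f = I_p ω_i / I_f = (691.6)(3.54) / 792.3 = 3.090 rad/s.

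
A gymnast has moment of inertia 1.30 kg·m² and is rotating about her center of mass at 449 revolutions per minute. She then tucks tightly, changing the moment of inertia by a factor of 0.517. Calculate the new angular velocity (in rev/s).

With no external torque about the axis, L is conserved: I₁ω₁ = I₂ω₂.
I₂ = 0.517 × 1.30 = 0.6721 kg·m².
ω₂ = I₁ω₁ / I₂ = (1.300)(449 rpm) / (0.6721) = 868.5 rpm = 14.47 rev/s.

ω₂ ≈ 14.5 rev/s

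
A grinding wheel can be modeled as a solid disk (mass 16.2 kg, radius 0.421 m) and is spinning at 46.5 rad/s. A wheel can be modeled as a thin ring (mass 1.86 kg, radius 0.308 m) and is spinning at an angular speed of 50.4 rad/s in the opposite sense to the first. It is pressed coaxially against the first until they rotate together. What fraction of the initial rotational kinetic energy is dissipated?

fraction ≈ 0.415

No external torque acts about the common axis, so total angular momentum is conserved.
Moments of inertia: I_A = ½(16.2)(0.421)² = 1.436 kg·m²; I_B = (1.86)(0.308)² = 0.1764 kg·m².
Taking A's sense as positive: L = (1.436)(46.5) − (0.1764)(50.4) = 57.86 kg·m²·rad/s.
Combined I = 1.436 + 0.1764 = 1.612 kg·m².
ω_f = L / I = 57.86 / 1.612 = 35.89 rad/s.
KE_i = ½ΣIω² = 1776 J; KE_f = ½(1.612)(35.89)² = 1039 J.
Fraction dissipated = (KE_i − KE_f)/KE_i = 0.4153.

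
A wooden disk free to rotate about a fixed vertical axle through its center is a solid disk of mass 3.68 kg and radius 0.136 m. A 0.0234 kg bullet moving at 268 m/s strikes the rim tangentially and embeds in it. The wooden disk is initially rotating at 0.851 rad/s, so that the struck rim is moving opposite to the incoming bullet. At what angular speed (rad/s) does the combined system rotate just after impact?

About the axle the impulsive forces during the collision are internal, so angular momentum about that axis is conserved.
I_p = ½(3.68)(0.136)² = 0.03403 kg·m². Taking the sense of the bullet's angular momentum as positive, L_{bullet} = m v R = (0.0234)(268)(0.136) = 0.8529 kg·m²/s.
L_i = −I_p ω_p + m v R = −(0.03403)(0.851) + 0.8529 = 0.8239 kg·m²/s.
After sticking, I_f = I_p + m R² = 0.03403 + (0.0234)(0.136)² = 0.03447 kg·m².
ω_f = L_i / I_f = 0.8239 / 0.03447 = 23.91 rad/s.

|ω_f| ≈ 23.9 rad/s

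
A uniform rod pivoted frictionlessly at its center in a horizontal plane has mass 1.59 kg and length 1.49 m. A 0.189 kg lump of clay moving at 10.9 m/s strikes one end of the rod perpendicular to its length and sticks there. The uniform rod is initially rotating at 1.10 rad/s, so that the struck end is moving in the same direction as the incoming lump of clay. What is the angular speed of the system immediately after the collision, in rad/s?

About the pivot the impulsive forces during the collision are internal, so angular momentum about that axis is conserved.
I_p = (1/12)(1.59)(1.49)² = 0.2942 kg·m². Taking the sense of the lump of clay's angular momentum as positive, L_{lump} = m v R = (0.189)(10.9)(1.49/2) = 1.535 kg·m²/s.
L_i = +I_p ω_p + m v R = +(0.2942)(1.10) + 1.535 = 1.858 kg·m²/s.
After sticking, I_f = I_p + m R² = 0.2942 + (0.189)(1.49/2)² = 0.3991 kg·m².
ω_f = L_i / I_f = 1.858 / 0.3991 = 4.657 rad/s.

|ω_f| ≈ 4.66 rad/s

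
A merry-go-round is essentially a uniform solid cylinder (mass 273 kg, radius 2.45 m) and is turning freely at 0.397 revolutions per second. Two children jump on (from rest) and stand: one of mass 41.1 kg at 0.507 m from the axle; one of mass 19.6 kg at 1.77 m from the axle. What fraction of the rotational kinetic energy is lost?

The added mass arrives with no angular momentum about the axle, and any external torque about the axle is negligible, so the system's angular momentum is conserved.
I_p = ½(273)(2.45)² = 819.3 kg·m².
Added inertia Σmr² = (41.1)(0.507)² + (19.6)(1.77)² = 71.97 kg·m²; I_f = 819.3 + 71.97 = 891.3 kg·m².
ω_f = I_p ω_i / I_f = (819.3)(0.397) / 891.3 = 0.3649 rev/s.
KE_i = ½(819.3)(2.494 rad/s)² = 2549 J; KE_f = ½(891.3)(2.293)² = 2343 J.
Fraction lost = 0.08075.

fraction ≈ 0.0807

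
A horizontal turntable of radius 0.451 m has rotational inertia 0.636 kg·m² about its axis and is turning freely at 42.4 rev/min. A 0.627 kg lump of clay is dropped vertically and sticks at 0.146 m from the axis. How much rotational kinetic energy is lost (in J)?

energy lost ≈ 0.129 J

The added mass arrives with no angular momentum about the axis, and any external torque about the axis is negligible, so the system's angular momentum is conserved.
Added inertia Σmr² = (0.627)(0.146)² = 0.01337 kg·m²; I_f = 0.6360 + 0.01337 = 0.6494 kg·m².
ω_f = I_p ω_i / I_f = (0.6360)(42.4) / 0.6494 = 41.53 rpm.
KE_i = ½(0.6360)(4.440 rad/s)² = 6.269 J; KE_f = ½(0.6494)(4.349)² = 6.140 J.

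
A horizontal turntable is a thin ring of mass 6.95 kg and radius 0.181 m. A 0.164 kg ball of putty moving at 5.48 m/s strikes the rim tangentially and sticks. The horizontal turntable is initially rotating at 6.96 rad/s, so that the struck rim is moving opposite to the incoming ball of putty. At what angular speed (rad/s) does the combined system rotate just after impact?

|ω_f| ≈ 6.10 rad/s

The axle reaction passes through the axle and exerts no torque about it; angular momentum about the axle is conserved through the impact.
I_p = (6.95)(0.181)² = 0.2277 kg·m². Taking the sense of the ball of putty's angular momentum as positive, L_{ball} = m v R = (0.164)(5.48)(0.181) = 0.1627 kg·m²/s.
L_i = −I_p ω_p + m v R = −(0.2277)(6.96) + 0.1627 = -1.422 kg·m²/s.
After sticking, I_f = I_p + m R² = 0.2277 + (0.164)(0.181)² = 0.2331 kg·m².
ω_f = L_i / I_f = -1.422 / 0.2331 = -6.102 rad/s.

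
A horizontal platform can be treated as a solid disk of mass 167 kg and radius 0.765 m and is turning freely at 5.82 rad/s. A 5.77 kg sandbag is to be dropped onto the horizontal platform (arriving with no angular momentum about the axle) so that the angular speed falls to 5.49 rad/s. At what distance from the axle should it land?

r ≈ 0.713 m

No external torque acts about the axle; L_before = L_after.
I_p = ½(167)(0.765)² = 48.87 kg·m².
I_p ω_i = (I_p + m r²) ω_f ⇒ m r² = I_p(ω_i/ω_f − 1) = 48.87(5.82/5.49 − 1) = 2.937 kg·m².
r = √(2.937/5.77) = 0.7135 m.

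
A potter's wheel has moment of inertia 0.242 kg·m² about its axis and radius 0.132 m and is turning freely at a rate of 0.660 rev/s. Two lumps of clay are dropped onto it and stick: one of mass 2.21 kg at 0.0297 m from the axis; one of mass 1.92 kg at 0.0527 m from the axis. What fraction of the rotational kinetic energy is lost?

fraction ≈ 0.0292

No external torque acts about the axis; L_before = L_after.
Added inertia Σmr² = (2.21)(0.0297)² + (1.92)(0.0527)² = 0.007282 kg·m²; I_f = 0.2420 + 0.007282 = 0.2493 kg·m².
ω_f = I_p ω_i / I_f = (0.2420)(0.660) / 0.2493 = 0.6407 rev/s.
KE_i = ½(0.2420)(4.147 rad/s)² = 2.081 J; KE_f = ½(0.2493)(4.026)² = 2.020 J.
Fraction lost = 0.02921.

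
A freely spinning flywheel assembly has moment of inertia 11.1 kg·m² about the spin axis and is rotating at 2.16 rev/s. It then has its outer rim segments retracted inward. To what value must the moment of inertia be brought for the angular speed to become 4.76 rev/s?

I₂ ≈ 5.04 kg·m²

With no external torque about the axis, L is conserved: I₁ω₁ = I₂ω₂.
I₂ = I₁ω₁ / ω₂ = (11.1)(2.16) / (4.76) = 5.037 kg·m².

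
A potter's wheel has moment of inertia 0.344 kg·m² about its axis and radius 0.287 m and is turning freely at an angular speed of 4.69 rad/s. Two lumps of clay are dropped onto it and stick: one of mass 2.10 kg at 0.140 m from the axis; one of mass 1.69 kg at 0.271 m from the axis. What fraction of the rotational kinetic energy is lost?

No external torque acts about the axis; L_before = L_after.
Added inertia Σmr² = (2.10)(0.140)² + (1.69)(0.271)² = 0.1653 kg·m²; I_f = 0.3440 + 0.1653 = 0.5093 kg·m².
ω_f = I_p ω_i / I_f = (0.3440)(4.69) / 0.5093 = 3.168 rad/s.
KE_i = ½(0.3440)(4.690 rad/s)² = 3.783 J; KE_f = ½(0.5093)(3.168)² = 2.556 J.
Fraction lost = 0.3245.

fraction ≈ 0.325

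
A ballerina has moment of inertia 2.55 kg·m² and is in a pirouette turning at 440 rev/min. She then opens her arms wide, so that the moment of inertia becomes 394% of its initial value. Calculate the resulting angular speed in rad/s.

ω₂ ≈ 11.7 rad/s

No external torque acts about the spin axis, so angular momentum is conserved.
I₂ = 3.94 × 2.55 = 10.05 kg·m².
ω₂ = I₁ω₁ / I₂ = (2.550)(440 rpm) / (10.05) = 111.7 rpm = 11.69 rad/s.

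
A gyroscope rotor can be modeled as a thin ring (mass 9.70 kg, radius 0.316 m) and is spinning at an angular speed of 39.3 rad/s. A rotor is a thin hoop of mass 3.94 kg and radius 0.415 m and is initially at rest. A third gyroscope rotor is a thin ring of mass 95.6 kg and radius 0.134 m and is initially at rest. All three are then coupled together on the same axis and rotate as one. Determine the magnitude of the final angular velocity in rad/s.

The coupling torques are internal; angular momentum about the shared axis is conserved.
Moments of inertia: I_A = (9.70)(0.316)² = 0.9686 kg·m²; I_B = (3.94)(0.415)² = 0.6786 kg·m²; I_C = (95.6)(0.134)² = 1.717 kg·m².
Taking A's sense as positive: L = (0.9686)(39.3) = 38.07 kg·m²·rad/s.
Combined I = 0.9686 + 0.6786 + 1.717 = 3.364 kg·m².
ω_f = L / I = 38.07 / 3.364 = 11.32 rad/s.

|ω_f| ≈ 11.3 rad/s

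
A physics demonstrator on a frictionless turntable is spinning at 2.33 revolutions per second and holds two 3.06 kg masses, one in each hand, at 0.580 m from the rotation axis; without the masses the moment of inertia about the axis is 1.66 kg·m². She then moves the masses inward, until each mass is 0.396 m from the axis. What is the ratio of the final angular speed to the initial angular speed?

Angular momentum about the spin axis is conserved since the torque about it is zero.
I₁ = 1.66 + 2(3.06)(0.580)² = 3.719 kg·m²; I₂ = 1.66 + 2(3.06)(0.396)² = 2.620 kg·m².
ω₂/ω₁ = I₁/I₂ = 3.719 / 2.620 = 1.420.

ω₂/ω₁ ≈ 1.42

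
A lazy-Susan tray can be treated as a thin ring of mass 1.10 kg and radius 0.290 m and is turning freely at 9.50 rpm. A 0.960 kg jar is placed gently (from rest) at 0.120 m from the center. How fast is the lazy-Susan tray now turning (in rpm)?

ω_f ≈ 8.26 rpm

No external torque acts about the center; L_before = L_after.
I_p = (1.10)(0.290)² = 0.09251 kg·m².
Added inertia Σmr² = (0.960)(0.120)² = 0.01382 kg·m²; I_f = 0.09251 + 0.01382 = 0.1063 kg·m².
ω_f = I_p ω_i / I_f = (0.09251)(9.50) / 0.1063 = 8.265 rpm.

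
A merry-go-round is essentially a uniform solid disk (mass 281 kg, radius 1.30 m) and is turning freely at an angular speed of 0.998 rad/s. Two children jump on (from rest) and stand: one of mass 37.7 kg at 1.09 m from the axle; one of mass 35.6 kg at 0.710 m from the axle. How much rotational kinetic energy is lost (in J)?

The added mass arrives with no angular momentum about the axle, and any external torque about the axle is negligible, so the system's angular momentum is conserved.
I_p = ½(281)(1.30)² = 237.4 kg·m².
Added inertia Σmr² = (37.7)(1.09)² + (35.6)(0.710)² = 62.74 kg·m²; I_f = 237.4 + 62.74 = 300.2 kg·m².
ω_f = I_p ω_i / I_f = (237.4)(0.998) / 300.2 = 0.7894 rad/s.
KE_i = ½(237.4)(0.9980 rad/s)² = 118.2 J; KE_f = ½(300.2)(0.7894)² = 93.53 J.

energy lost ≈ 24.7 J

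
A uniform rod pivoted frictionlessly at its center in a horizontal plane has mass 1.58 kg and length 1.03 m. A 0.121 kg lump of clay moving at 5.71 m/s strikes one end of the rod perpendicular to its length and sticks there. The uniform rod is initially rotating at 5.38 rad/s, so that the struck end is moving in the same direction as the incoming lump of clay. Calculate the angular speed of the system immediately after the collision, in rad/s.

|ω_f| ≈ 6.45 rad/s

The axle reaction passes through the pivot and exerts no torque about it; angular momentum about the pivot is conserved through the impact.
I_p = (1/12)(1.58)(1.03)² = 0.1397 kg·m². Taking the sense of the lump of clay's angular momentum as positive, L_{lump} = m v R = (0.121)(5.71)(1.03/2) = 0.3558 kg·m²/s.
L_i = +I_p ω_p + m v R = +(0.1397)(5.38) + 0.3558 = 1.107 kg·m²/s.
After sticking, I_f = I_p + m R² = 0.1397 + (0.121)(1.03/2)² = 0.1718 kg·m².
ω_f = L_i / I_f = 1.107 / 0.1718 = 6.446 rad/s.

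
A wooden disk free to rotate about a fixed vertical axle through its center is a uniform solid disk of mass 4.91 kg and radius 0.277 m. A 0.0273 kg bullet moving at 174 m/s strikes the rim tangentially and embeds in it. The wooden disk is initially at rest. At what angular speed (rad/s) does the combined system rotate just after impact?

|ω_f| ≈ 6.91 rad/s

The axle reaction passes through the axle and exerts no torque about it; angular momentum about the axle is conserved through the impact.
I_p = ½(4.91)(0.277)² = 0.1884 kg·m². Taking the sense of the bullet's angular momentum as positive, L_{bullet} = m v R = (0.0273)(174)(0.277) = 1.316 kg·m²/s.
L_i = 0 + 1.316 = 1.316 kg·m²/s.
After sticking, I_f = I_p + m R² = 0.1884 + (0.0273)(0.277)² = 0.1905 kg·m².
ω_f = L_i / I_f = 1.316 / 0.1905 = 6.908 rad/s.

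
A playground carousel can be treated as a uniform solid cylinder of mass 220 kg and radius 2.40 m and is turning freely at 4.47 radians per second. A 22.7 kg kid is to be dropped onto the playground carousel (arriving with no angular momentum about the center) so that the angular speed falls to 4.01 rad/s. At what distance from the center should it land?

The added mass arrives with no angular momentum about the center, and any external torque about the center is negligible, so the system's angular momentum is conserved.
I_p = ½(220)(2.40)² = 633.6 kg·m².
I_p ω_i = (I_p + m r²) ω_f ⇒ m r² = I_p(ω_i/ω_f − 1) = 633.6(4.47/4.01 − 1) = 72.68 kg·m².
r = √(72.68/22.7) = 1.789 m.

r ≈ 1.79 m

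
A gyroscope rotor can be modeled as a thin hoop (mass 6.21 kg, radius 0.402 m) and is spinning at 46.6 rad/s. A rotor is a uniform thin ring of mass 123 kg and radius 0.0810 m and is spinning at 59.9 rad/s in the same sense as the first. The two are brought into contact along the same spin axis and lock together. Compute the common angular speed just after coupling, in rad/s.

|ω_f| ≈ 52.5 rad/s

No external torque acts about the common axis, so total angular momentum is conserved.
Moments of inertia: I_A = (6.21)(0.402)² = 1.004 kg·m²; I_B = (123)(0.0810)² = 0.8070 kg·m².
Taking A's sense as positive: L = (1.004)(46.6) + (0.8070)(59.9) = 95.11 kg·m²·rad/s.
Combined I = 1.004 + 0.8070 = 1.811 kg·m².
ω_f = L / I = 95.11 / 1.811 = 52.53 rad/s.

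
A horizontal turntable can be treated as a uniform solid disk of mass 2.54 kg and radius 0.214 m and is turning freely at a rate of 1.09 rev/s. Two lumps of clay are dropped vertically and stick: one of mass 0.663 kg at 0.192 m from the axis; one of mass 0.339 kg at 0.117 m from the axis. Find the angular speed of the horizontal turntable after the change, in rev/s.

ω_f ≈ 0.727 rev/s

The added mass arrives with no angular momentum about the axis, and any external torque about the axis is negligible, so the system's angular momentum is conserved.
I_p = ½(2.54)(0.214)² = 0.05816 kg·m².
Added inertia Σmr² = (0.663)(0.192)² + (0.339)(0.117)² = 0.02908 kg·m²; I_f = 0.05816 + 0.02908 = 0.08724 kg·m².
ω_f = I_p ω_i / I_f = (0.05816)(1.09) / 0.08724 = 0.7267 rev/s.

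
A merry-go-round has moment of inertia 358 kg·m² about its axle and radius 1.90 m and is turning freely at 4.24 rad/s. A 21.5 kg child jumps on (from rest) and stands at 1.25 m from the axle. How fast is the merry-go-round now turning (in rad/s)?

The added mass arrives with no angular momentum about the axle, and any external torque about the axle is negligible, so the system's angular momentum is conserved.
Added inertia Σmr² = (21.5)(1.25)² = 33.59 kg·m²; I_f = 358.0 + 33.59 = 391.6 kg·m².
ω_f = I_p ω_i / I_f = (358.0)(4.24) / 391.6 = 3.876 rad/s.

ω_f ≈ 3.88 rad/s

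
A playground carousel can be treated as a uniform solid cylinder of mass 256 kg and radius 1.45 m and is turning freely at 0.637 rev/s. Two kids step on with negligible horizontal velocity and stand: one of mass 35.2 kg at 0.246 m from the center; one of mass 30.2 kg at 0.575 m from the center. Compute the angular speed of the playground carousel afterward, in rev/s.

ω_f ≈ 0.610 rev/s

No external torque acts about the center; L_before = L_after.
I_p = ½(256)(1.45)² = 269.1 kg·m².
Added inertia Σmr² = (35.2)(0.246)² + (30.2)(0.575)² = 12.12 kg·m²; I_f = 269.1 + 12.12 = 281.2 kg·m².
ω_f = I_p ω_i / I_f = (269.1)(0.637) / 281.2 = 0.6096 rev/s.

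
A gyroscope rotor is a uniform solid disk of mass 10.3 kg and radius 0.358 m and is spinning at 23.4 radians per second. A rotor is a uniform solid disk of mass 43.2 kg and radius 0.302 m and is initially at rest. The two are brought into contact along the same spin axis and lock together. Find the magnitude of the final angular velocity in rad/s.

|ω_f| ≈ 5.87 rad/s

The coupling torques are internal; angular momentum about the shared axis is conserved.
Moments of inertia: I_A = ½(10.3)(0.358)² = 0.6600 kg·m²; I_B = ½(43.2)(0.302)² = 1.970 kg·m².
Taking A's sense as positive: L = (0.6600)(23.4) = 15.45 kg·m²·rad/s.
Combined I = 0.6600 + 1.970 = 2.630 kg·m².
ω_f = L / I = 15.45 / 2.630 = 5.873 rad/s.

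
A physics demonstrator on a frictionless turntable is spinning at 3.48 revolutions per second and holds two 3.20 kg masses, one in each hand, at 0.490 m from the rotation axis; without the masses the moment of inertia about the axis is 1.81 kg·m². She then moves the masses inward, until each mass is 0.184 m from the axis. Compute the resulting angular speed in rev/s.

ω₂ ≈ 5.75 rev/s

No external torque acts about the spin axis, so angular momentum is conserved.
I₁ = 1.81 + 2(3.20)(0.490)² = 3.347 kg·m²; I₂ = 1.81 + 2(3.20)(0.184)² = 2.027 kg·m².
ω₂ = I₁ω₁ / I₂ = (3.347)(3.48 rev/s) / (2.027) = 5.746 rev/s.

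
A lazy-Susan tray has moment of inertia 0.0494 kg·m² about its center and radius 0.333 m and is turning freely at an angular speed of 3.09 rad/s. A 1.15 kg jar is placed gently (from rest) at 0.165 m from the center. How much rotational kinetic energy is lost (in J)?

energy lost ≈ 0.0915 J

The added mass arrives with no angular momentum about the center, and any external torque about the center is negligible, so the system's angular momentum is conserved.
Added inertia Σmr² = (1.15)(0.165)² = 0.03131 kg·m²; I_f = 0.04940 + 0.03131 = 0.08071 kg·m².
ω_f = I_p ω_i / I_f = (0.04940)(3.09) / 0.08071 = 1.891 rad/s.
KE_i = ½(0.04940)(3.090 rad/s)² = 0.2358 J; KE_f = ½(0.08071)(1.891)² = 0.1444 J.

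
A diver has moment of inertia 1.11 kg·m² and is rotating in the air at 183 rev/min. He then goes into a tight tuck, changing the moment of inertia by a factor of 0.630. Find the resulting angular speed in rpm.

ω₂ ≈ 290 rpm

No external torque acts about the spin axis, so angular momentum is conserved.
I₂ = 0.630 × 1.11 = 0.6993 kg·m².
ω₂ = I₁ω₁ / I₂ = (1.110)(183 rpm) / (0.6993) = 290.5 rpm.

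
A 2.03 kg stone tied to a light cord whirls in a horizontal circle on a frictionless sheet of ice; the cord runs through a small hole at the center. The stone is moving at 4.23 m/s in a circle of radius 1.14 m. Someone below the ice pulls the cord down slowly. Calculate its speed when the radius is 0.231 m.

v₂ ≈ 20.9 m/s

Central (radial) force ⇒ zero torque about the center ⇒ m v r is constant.
v₂ = v₁ r₁ / r₂ = (4.23)(1.14) / (0.231) = 20.88 m/s.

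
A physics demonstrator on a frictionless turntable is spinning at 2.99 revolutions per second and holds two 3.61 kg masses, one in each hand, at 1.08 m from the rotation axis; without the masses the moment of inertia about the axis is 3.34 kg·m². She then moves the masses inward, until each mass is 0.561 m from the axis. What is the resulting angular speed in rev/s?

No external torque acts about the spin axis, so angular momentum is conserved.
I₁ = 3.34 + 2(3.61)(1.08)² = 11.76 kg·m²; I₂ = 3.34 + 2(3.61)(0.561)² = 5.612 kg·m².
ω₂ = I₁ω₁ / I₂ = (11.76)(2.99 rev/s) / (5.612) = 6.266 rev/s.

ω₂ ≈ 6.27 rev/s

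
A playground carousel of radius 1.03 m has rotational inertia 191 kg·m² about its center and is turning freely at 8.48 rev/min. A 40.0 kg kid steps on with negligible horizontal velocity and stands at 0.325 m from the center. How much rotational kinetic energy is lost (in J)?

energy lost ≈ 1.63 J

No external torque acts about the center; L_before = L_after.
Added inertia Σmr² = (40.0)(0.325)² = 4.225 kg·m²; I_f = 191.0 + 4.225 = 195.2 kg·m².
ω_f = I_p ω_i / I_f = (191.0)(8.48) / 195.2 = 8.296 rpm.
KE_i = ½(191.0)(0.8880 rad/s)² = 75.31 J; KE_f = ½(195.2)(0.8688)² = 73.68 J.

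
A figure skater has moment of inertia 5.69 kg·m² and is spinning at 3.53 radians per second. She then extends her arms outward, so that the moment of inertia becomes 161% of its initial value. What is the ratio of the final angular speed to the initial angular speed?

With no external torque about the axis, L is conserved: I₁ω₁ = I₂ω₂.
I₂ = 1.61 × 5.69 = 9.161 kg·m².
ω₂/ω₁ = I₁/I₂ = 5.690 / 9.161 = 0.6211.

ω₂/ω₁ ≈ 0.621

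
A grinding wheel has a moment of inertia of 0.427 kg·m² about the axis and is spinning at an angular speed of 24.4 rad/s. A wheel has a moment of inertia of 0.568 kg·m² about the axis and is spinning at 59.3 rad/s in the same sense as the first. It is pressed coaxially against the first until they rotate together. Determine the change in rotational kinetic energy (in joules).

No external torque acts about the common axis, so total angular momentum is conserved.
Taking A's sense as positive: L = (0.4270)(24.4) + (0.5680)(59.3) = 44.10 kg·m²·rad/s.
Combined I = 0.4270 + 0.5680 = 0.9950 kg·m².
ω_f = L / I = 44.10 / 0.9950 = 44.32 rad/s.
KE_i = ½ΣIω² = 1126 J; KE_f = ½(0.9950)(44.32)² = 977.3 J.

ΔKE ≈ -148 J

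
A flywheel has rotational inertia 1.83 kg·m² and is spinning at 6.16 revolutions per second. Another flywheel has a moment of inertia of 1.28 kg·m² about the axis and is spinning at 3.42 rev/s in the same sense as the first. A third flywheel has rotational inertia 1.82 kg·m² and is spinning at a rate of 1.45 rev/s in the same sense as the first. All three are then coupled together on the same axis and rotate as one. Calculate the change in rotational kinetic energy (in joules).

ΔKE ≈ -402 J

The coupling torques are internal; angular momentum about the shared axis is conserved.
Taking A's sense as positive: L = (1.830)(6.16) + (1.280)(3.42) + (1.820)(1.45) = 18.29 kg·m²·rev/s.
Combined I = 1.830 + 1.280 + 1.820 = 4.930 kg·m².
ω_f = L / I = 18.29 / 4.930 = 3.710 rev/s.
KE_i = ½ΣIω² = 1742 J; KE_f = ½(4.930)(23.31)² = 1339 J.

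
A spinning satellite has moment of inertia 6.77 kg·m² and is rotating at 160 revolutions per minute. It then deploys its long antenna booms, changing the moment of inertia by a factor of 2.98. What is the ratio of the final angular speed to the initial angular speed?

No external torque acts about the spin axis, so angular momentum is conserved.
I₂ = 2.98 × 6.77 = 20.17 kg·m².
ω₂/ω₁ = I₁/I₂ = 6.770 / 20.17 = 0.3356.

ω₂/ω₁ ≈ 0.336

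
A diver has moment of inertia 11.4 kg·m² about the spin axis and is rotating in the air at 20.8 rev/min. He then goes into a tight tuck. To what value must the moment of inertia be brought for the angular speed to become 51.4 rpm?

Angular momentum about the spin axis is conserved since the torque about it is zero.
I₂ = I₁ω₁ / ω₂ = (11.4)(20.8) / (51.4) = 4.613 kg·m².

I₂ ≈ 4.61 kg·m²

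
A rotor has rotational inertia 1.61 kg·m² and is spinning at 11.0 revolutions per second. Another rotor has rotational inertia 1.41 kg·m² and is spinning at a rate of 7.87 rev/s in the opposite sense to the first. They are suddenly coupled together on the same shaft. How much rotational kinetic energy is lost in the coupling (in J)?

ΔKE lost ≈ 5280 J

The coupling torques are internal; angular momentum about the shared axis is conserved.
Taking A's sense as positive: L = (1.610)(11.0) − (1.410)(7.87) = 6.613 kg·m²·rev/s.
Combined I = 1.610 + 1.410 = 3.020 kg·m².
ω_f = L / I = 6.613 / 3.020 = 2.190 rev/s.
KE_i = ½ΣIω² = 5569 J; KE_f = ½(3.020)(13.76)² = 285.9 J.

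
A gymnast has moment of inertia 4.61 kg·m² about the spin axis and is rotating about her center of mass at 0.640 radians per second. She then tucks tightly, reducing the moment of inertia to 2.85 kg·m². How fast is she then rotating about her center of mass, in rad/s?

ω₂ ≈ 1.04 rad/s

With no external torque about the axis, L is conserved: I₁ω₁ = I₂ω₂.
ω₂ = I₁ω₁ / I₂ = (4.610)(0.640 rad/s) / (2.850) = 1.035 rad/s.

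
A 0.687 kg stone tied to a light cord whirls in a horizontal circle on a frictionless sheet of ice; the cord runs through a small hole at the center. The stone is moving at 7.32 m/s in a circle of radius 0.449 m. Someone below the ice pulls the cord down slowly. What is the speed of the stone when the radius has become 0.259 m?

v₂ ≈ 12.7 m/s

The only horizontal force on the mass is along the cord (radial), so it exerts no torque about the hole and angular momentum m v r is conserved.
v₂ = v₁ r₁ / r₂ = (7.32)(0.449) / (0.259) = 12.69 m/s.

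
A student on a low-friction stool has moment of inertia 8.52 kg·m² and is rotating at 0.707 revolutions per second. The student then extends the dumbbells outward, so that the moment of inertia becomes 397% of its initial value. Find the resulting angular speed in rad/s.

Angular momentum about the spin axis is conserved since the torque about it is zero.
I₂ = 3.97 × 8.52 = 33.82 kg·m².
ω₂ = I₁ω₁ / I₂ = (8.520)(0.707 rev/s) / (33.82) = 0.1781 rev/s = 1.119 rad/s.

ω₂ ≈ 1.12 rad/s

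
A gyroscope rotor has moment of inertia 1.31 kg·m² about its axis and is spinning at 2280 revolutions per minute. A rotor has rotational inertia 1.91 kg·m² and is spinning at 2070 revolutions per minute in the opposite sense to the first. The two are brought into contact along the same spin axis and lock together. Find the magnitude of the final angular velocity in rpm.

|ω_f| ≈ 300 rpm

No external torque acts about the common axis, so total angular momentum is conserved.
Taking A's sense as positive: L = (1.310)(2280) − (1.910)(2070) = -966.9 kg·m²·rpm.
Combined I = 1.310 + 1.910 = 3.220 kg·m².
ω_f = L / I = -966.9 / 3.220 = -300.3 rpm.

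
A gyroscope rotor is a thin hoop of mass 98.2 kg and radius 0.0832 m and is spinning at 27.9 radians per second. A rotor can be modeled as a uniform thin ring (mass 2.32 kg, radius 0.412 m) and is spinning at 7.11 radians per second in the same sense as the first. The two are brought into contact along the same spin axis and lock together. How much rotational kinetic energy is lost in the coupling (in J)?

ΔKE lost ≈ 53.9 J

No external torque acts about the common axis, so total angular momentum is conserved.
Moments of inertia: I_A = (98.2)(0.0832)² = 0.6798 kg·m²; I_B = (2.32)(0.412)² = 0.3938 kg·m².
Taking A's sense as positive: L = (0.6798)(27.9) + (0.3938)(7.11) = 21.77 kg·m²·rad/s.
Combined I = 0.6798 + 0.3938 = 1.074 kg·m².
ω_f = L / I = 21.77 / 1.074 = 20.27 rad/s.
KE_i = ½ΣIω² = 274.5 J; KE_f = ½(1.074)(20.27)² = 220.6 J.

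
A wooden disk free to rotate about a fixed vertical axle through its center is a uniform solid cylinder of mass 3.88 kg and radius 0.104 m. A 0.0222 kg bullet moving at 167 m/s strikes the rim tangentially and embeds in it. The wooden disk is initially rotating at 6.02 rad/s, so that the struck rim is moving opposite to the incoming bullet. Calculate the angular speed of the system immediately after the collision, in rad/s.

The axle reaction passes through the axle and exerts no torque about it; angular momentum about the axle is conserved through the impact.
I_p = ½(3.88)(0.104)² = 0.02098 kg·m². Taking the sense of the bullet's angular momentum as positive, L_{bullet} = m v R = (0.0222)(167)(0.104) = 0.3856 kg·m²/s.
L_i = −I_p ω_p + m v R = −(0.02098)(6.02) + 0.3856 = 0.2593 kg·m²/s.
After sticking, I_f = I_p + m R² = 0.02098 + (0.0222)(0.104)² = 0.02122 kg·m².
ω_f = L_i / I_f = 0.2593 / 0.02122 = 12.22 rad/s.

|ω_f| ≈ 12.2 rad/s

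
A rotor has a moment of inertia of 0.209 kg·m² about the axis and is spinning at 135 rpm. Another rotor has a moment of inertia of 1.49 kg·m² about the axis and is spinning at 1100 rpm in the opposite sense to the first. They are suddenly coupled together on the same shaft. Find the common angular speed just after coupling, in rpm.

The coupling torques are internal; angular momentum about the shared axis is conserved.
Taking A's sense as positive: L = (0.2090)(135) − (1.490)(1100) = -1611 kg·m²·rpm.
Combined I = 0.2090 + 1.490 = 1.699 kg·m².
ω_f = L / I = -1611 / 1.699 = -948.1 rpm.

|ω_f| ≈ 948 rpm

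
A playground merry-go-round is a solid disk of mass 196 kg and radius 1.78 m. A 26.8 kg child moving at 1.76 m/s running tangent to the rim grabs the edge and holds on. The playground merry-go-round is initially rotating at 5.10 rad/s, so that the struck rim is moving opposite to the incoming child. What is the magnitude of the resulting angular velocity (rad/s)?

About the axle the impulsive forces during the collision are internal, so angular momentum about that axis is conserved.
I_p = ½(196)(1.78)² = 310.5 kg·m². Taking the sense of the child's angular momentum as positive, L_{child} = m v R = (26.8)(1.76)(1.78) = 83.96 kg·m²/s.
L_i = −I_p ω_p + m v R = −(310.5)(5.10) + 83.96 = -1500 kg·m²/s.
After sticking, I_f = I_p + m R² = 310.5 + (26.8)(1.78)² = 395.4 kg·m².
ω_f = L_i / I_f = -1500 / 395.4 = -3.792 rad/s.

|ω_f| ≈ 3.79 rad/s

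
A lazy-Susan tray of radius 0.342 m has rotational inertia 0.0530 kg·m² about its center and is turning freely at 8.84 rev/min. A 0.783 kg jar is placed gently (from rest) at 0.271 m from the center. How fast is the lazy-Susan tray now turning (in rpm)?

ω_f ≈ 4.24 rpm

No external torque acts about the center; L_before = L_after.
Added inertia Σmr² = (0.783)(0.271)² = 0.05750 kg·m²; I_f = 0.05300 + 0.05750 = 0.1105 kg·m².
ω_f = I_p ω_i / I_f = (0.05300)(8.84) / 0.1105 = 4.240 rpm.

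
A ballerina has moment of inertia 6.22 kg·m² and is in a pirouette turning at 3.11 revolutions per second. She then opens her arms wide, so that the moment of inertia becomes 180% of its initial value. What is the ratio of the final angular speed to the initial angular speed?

With no external torque about the axis, L is conserved: I₁ω₁ = I₂ω₂.
I₂ = 1.80 × 6.22 = 11.20 kg·m².
ω₂/ω₁ = I₁/I₂ = 6.220 / 11.20 = 0.5556.

ω₂/ω₁ ≈ 0.556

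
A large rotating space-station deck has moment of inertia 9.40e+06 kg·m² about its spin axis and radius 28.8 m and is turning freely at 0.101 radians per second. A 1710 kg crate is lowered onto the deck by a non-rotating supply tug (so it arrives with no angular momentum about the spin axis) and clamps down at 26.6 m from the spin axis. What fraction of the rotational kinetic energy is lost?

The added mass arrives with no angular momentum about the spin axis, and any external torque about the spin axis is negligible, so the system's angular momentum is conserved.
Added inertia Σmr² = (1710)(26.6)² = 1.210e+06 kg·m²; I_f = 9.400e+06 + 1.210e+06 = 1.061e+07 kg·m².
ω_f = I_p ω_i / I_f = (9.400e+06)(0.101) / 1.061e+07 = 0.08948 rad/s.
KE_i = ½(9.400e+06)(0.1010 rad/s)² = 47940 J; KE_f = ½(1.061e+07)(0.08948)² = 42480 J.
Fraction lost = 0.1140.

fraction ≈ 0.114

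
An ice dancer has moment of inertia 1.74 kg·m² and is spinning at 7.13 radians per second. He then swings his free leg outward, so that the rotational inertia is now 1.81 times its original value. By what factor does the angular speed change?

ω₂/ω₁ ≈ 0.552

With no external torque about the axis, L is conserved: I₁ω₁ = I₂ω₂.
I₂ = 1.81 × 1.74 = 3.149 kg·m².
ω₂/ω₁ = I₁/I₂ = 1.740 / 3.149 = 0.5525.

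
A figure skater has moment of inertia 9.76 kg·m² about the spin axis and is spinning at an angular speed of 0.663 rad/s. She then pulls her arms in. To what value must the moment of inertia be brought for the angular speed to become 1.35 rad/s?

I₂ ≈ 4.79 kg·m²

Angular momentum about the spin axis is conserved since the torque about it is zero.
I₂ = I₁ω₁ / ω₂ = (9.76)(0.663) / (1.35) = 4.793 kg·m².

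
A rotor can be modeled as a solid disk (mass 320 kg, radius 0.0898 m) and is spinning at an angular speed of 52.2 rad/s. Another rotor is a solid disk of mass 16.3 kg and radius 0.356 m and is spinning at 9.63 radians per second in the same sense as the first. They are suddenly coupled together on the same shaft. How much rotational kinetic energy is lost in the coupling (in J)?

ΔKE lost ≈ 520 J

No external torque acts about the common axis, so total angular momentum is conserved.
Moments of inertia: I_A = ½(320)(0.0898)² = 1.290 kg·m²; I_B = ½(16.3)(0.356)² = 1.033 kg·m².
Taking A's sense as positive: L = (1.290)(52.2) + (1.033)(9.63) = 77.30 kg·m²·rad/s.
Combined I = 1.290 + 1.033 = 2.323 kg·m².
ω_f = L / I = 77.30 / 2.323 = 33.27 rad/s.
KE_i = ½ΣIω² = 1806 J; KE_f = ½(2.323)(33.27)² = 1286 J.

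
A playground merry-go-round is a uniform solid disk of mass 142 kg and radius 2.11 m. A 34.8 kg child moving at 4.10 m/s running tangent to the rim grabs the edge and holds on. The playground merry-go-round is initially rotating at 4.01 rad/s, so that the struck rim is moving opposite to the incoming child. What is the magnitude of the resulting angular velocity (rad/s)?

About the axle the impulsive forces during the collision are internal, so angular momentum about that axis is conserved.
I_p = ½(142)(2.11)² = 316.1 kg·m². Taking the sense of the child's angular momentum as positive, L_{child} = m v R = (34.8)(4.10)(2.11) = 301.1 kg·m²/s.
L_i = −I_p ω_p + m v R = −(316.1)(4.01) + 301.1 = -966.5 kg·m²/s.
After sticking, I_f = I_p + m R² = 316.1 + (34.8)(2.11)² = 471.0 kg·m².
ω_f = L_i / I_f = -966.5 / 471.0 = -2.052 rad/s.

|ω_f| ≈ 2.05 rad/s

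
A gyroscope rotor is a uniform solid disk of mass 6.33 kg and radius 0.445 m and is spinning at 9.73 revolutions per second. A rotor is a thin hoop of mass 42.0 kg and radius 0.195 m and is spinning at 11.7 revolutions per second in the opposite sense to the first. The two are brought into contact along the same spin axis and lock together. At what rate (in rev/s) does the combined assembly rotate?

No external torque acts about the common axis, so total angular momentum is conserved.
Moments of inertia: I_A = ½(6.33)(0.445)² = 0.6267 kg·m²; I_B = (42.0)(0.195)² = 1.597 kg·m².
Taking A's sense as positive: L = (0.6267)(9.73) − (1.597)(11.7) = -12.59 kg·m²·rev/s.
Combined I = 0.6267 + 1.597 = 2.224 kg·m².
ω_f = L / I = -12.59 / 2.224 = -5.660 rev/s.

|ω_f| ≈ 5.66 rev/s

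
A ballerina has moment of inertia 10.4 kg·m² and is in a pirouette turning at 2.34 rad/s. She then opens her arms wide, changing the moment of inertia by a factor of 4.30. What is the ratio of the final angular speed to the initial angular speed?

ω₂/ω₁ ≈ 0.233

No external torque acts about the spin axis, so angular momentum is conserved.
I₂ = 4.30 × 10.4 = 44.72 kg·m².
ω₂/ω₁ = I₁/I₂ = 10.40 / 44.72 = 0.2326.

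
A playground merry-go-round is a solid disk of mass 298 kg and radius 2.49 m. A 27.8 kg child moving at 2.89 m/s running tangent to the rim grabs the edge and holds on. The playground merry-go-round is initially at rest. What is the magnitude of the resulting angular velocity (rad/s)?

The axle reaction passes through the axle and exerts no torque about it; angular momentum about the axle is conserved through the impact.
I_p = ½(298)(2.49)² = 923.8 kg·m². Taking the sense of the child's angular momentum as positive, L_{child} = m v R = (27.8)(2.89)(2.49) = 200.1 kg·m²/s.
L_i = 0 + 200.1 = 200.1 kg·m²/s.
After sticking, I_f = I_p + m R² = 923.8 + (27.8)(2.49)² = 1096 kg·m².
ω_f = L_i / I_f = 200.1 / 1096 = 0.1825 rad/s.

|ω_f| ≈ 0.182 rad/s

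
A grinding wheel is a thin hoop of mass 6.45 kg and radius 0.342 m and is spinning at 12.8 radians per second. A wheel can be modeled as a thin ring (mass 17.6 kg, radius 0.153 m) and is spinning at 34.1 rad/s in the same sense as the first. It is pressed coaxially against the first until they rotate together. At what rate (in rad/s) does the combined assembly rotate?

The coupling torques are internal; angular momentum about the shared axis is conserved.
Moments of inertia: I_A = (6.45)(0.342)² = 0.7544 kg·m²; I_B = (17.6)(0.153)² = 0.4120 kg·m².
Taking A's sense as positive: L = (0.7544)(12.8) + (0.4120)(34.1) = 23.71 kg·m²·rad/s.
Combined I = 0.7544 + 0.4120 = 1.166 kg·m².
ω_f = L / I = 23.71 / 1.166 = 20.32 rad/s.

|ω_f| ≈ 20.3 rad/s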